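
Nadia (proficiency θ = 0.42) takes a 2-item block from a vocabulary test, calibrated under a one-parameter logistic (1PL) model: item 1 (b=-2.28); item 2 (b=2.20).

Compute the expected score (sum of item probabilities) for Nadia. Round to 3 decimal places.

1.081

P(θ) = 1 / (1 + exp(−(θ − b)))
P_1 = 1/(1+e^{-2.7000}) = 0.9370
P_2 = 1/(1+e^{1.7800}) = 0.1443
E[score] = 0.9370 + 0.1443 = 1.0813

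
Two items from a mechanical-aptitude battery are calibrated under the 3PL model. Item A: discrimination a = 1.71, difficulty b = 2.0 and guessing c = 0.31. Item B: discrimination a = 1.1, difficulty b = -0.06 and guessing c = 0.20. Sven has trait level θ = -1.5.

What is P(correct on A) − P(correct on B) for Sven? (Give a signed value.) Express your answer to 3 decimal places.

-0.024

P(θ) = c + (1 − c) · 1 / (1 + exp(−a(θ − b)))
P_A = 0.3117
P_B = 0.3362
P_A − P_B = -0.0245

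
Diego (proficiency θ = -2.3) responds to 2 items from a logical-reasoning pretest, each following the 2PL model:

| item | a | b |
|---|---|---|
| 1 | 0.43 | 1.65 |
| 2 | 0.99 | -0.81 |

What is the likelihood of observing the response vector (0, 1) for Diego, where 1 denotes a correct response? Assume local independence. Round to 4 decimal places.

P(θ) = 1 / (1 + exp(−a(θ − b)))
P_1 = 1/(1+e^{1.6985}) = 0.1547
P_2 = 1/(1+e^{1.4751}) = 0.1862
L = (1−P_1) × P_2 = 0.8453 × 0.1862 = 0.15738

0.1574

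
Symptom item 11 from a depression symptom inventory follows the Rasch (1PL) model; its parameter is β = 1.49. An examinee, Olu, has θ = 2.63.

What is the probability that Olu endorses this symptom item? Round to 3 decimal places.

0.758

P(θ) = 1 / (1 + exp(−(θ − β)))
Exponent: (2.63 − 1.49) = 1.1400
1/(1 + e^{-1.1400}) = 0.7577
P = 0.7577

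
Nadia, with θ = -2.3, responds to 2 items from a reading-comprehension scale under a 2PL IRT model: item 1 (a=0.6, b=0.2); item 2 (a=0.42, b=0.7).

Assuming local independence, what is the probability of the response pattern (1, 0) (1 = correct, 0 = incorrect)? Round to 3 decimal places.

P(θ) = 1 / (1 + exp(−a(θ − b)))
P_1 = 1/(1+e^{1.5000}) = 0.1824
P_2 = 1/(1+e^{1.2600}) = 0.2210
L = P_1 × (1−P_2) = 0.1824 × 0.7790 = 0.14211

0.142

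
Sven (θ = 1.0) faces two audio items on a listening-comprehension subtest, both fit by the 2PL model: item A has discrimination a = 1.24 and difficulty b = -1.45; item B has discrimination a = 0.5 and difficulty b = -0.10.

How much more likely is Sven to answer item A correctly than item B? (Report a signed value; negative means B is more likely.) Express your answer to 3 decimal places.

P(θ) = 1 / (1 + exp(−a(θ − b)))
P_A = 0.9543
P_B = 0.6341
P_A − P_B = 0.3201

0.320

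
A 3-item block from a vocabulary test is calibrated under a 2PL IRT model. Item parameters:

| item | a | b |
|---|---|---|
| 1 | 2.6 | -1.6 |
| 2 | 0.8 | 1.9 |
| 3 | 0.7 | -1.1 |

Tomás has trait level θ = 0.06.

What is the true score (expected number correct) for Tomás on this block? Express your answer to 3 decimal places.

1.866

P(θ) = 1 / (1 + exp(−a(θ − b)))
P_1 = 1/(1+e^{-4.3160}) = 0.9868
P_2 = 1/(1+e^{1.4720}) = 0.1866
P_3 = 1/(1+e^{-0.8120}) = 0.6925
E[score] = 0.9868 + 0.1866 + 0.6925 = 1.8660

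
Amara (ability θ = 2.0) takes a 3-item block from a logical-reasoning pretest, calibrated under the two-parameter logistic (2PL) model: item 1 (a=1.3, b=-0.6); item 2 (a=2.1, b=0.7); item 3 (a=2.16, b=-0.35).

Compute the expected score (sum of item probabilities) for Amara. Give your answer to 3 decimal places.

P(θ) = 1 / (1 + exp(−a(θ − b)))
P_1 = 1/(1+e^{-3.3800}) = 0.9671
P_2 = 1/(1+e^{-2.7300}) = 0.9388
P_3 = 1/(1+e^{-5.0760}) = 0.9938
E[score] = 0.9671 + 0.9388 + 0.9938 = 2.8996

2.900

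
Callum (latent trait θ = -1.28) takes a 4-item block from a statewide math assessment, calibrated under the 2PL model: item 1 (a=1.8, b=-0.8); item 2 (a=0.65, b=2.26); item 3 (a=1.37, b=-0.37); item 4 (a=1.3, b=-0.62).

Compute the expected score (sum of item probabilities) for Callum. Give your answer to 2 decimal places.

0.91

P(θ) = 1 / (1 + exp(−a(θ − b)))
P_1 = 1/(1+e^{0.8640}) = 0.2965
P_2 = 1/(1+e^{2.3010}) = 0.0910
P_3 = 1/(1+e^{1.2467}) = 0.2233
P_4 = 1/(1+e^{0.8580}) = 0.2978
E[score] = 0.2965 + 0.0910 + 0.2233 + 0.2978 = 0.9086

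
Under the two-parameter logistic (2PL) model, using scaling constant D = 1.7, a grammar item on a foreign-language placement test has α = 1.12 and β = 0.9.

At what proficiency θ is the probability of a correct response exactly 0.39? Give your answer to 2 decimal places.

0.67

P(θ) = 1 / (1 + exp(−D·α(θ − β)))
logit = ln(0.3900/0.6100) = -0.4473
θ = β + logit/(1.7·α) = 0.9 + (-0.4473)/1.9040 = 0.6651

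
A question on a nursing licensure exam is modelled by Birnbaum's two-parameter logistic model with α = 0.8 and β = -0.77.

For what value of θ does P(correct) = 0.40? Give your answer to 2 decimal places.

-1.28

P(θ) = 1 / (1 + exp(−α(θ − β)))
logit = ln(0.4000/0.6000) = -0.4055
θ = β + logit/(α) = -0.77 + (-0.4055)/0.8000 = -1.2768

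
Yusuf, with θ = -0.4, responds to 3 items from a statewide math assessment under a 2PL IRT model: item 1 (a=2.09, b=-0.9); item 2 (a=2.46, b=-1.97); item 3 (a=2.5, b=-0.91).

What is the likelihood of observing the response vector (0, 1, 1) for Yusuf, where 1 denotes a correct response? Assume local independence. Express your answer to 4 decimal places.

P(θ) = 1 / (1 + exp(−a(θ − b)))
P_1 = 1/(1+e^{-1.0450}) = 0.7398
P_2 = 1/(1+e^{-3.8622}) = 0.9794
P_3 = 1/(1+e^{-1.2750}) = 0.7816
L = (1−P_1) × P_2 × P_3 = 0.2602 × 0.9794 × 0.7816 = 0.19917

0.1992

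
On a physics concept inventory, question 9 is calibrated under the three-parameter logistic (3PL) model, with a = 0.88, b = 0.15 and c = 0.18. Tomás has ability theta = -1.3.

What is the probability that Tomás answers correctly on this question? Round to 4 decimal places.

P(theta) = c + (1 − c) · 1 / (1 + exp(−a(theta − b)))
Exponent: 0.88 × (-1.3 − 0.15) = -1.2760
1/(1 + e^{1.2760}) = 0.2182
P = 0.18 + 0.82 × 0.2182 = 0.3590

0.3590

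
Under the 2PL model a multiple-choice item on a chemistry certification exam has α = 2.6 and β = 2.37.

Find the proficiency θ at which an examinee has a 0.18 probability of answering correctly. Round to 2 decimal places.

1.79

P(θ) = 1 / (1 + exp(−α(θ − β)))
logit = ln(0.1800/0.8200) = -1.5163
θ = β + logit/(α) = 2.37 + (-1.5163)/2.6000 = 1.7868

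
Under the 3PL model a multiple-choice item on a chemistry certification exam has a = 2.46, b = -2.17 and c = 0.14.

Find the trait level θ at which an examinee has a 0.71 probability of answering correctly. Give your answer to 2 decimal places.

P(θ) = c + (1 − c) · 1 / (1 + exp(−a(θ − b)))
Remove guessing floor: (0.71 − 0.14)/(1 − 0.14) = 0.6628
logit = ln(0.6628/0.3372) = 0.6758
θ = b + logit/(a) = -2.17 + 0.6758/2.4600 = -1.8953

-1.90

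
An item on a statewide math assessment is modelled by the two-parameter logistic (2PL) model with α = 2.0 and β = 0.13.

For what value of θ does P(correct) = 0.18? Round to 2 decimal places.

-0.63

P(θ) = 1 / (1 + exp(−α(θ − β)))
logit = ln(0.1800/0.8200) = -1.5163
θ = β + logit/(α) = 0.13 + (-1.5163)/2.0000 = -0.6282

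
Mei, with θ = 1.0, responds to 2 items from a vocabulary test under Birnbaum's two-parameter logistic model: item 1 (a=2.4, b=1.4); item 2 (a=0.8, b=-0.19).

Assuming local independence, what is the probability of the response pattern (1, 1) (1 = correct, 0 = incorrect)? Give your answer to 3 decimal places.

P(θ) = 1 / (1 + exp(−a(θ − b)))
P_1 = 1/(1+e^{0.9600}) = 0.2769
P_2 = 1/(1+e^{-0.9520}) = 0.7215
L = P_1 × P_2 = 0.2769 × 0.7215 = 0.19977

0.200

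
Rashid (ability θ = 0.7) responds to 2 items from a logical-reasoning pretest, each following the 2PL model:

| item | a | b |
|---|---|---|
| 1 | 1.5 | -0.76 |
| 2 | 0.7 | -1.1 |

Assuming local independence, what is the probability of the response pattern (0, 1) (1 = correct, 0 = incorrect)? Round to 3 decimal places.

P(θ) = 1 / (1 + exp(−a(θ − b)))
P_1 = 1/(1+e^{-2.1900}) = 0.8993
P_2 = 1/(1+e^{-1.2600}) = 0.7790
L = (1−P_1) × P_2 = 0.1007 × 0.7790 = 0.07841

0.078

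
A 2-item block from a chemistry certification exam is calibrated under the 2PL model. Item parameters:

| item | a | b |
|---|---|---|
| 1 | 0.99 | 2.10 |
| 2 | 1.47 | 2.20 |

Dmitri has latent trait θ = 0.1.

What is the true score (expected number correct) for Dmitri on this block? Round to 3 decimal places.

0.165

P(θ) = 1 / (1 + exp(−a(θ − b)))
P_1 = 1/(1+e^{1.9800}) = 0.1213
P_2 = 1/(1+e^{3.0870}) = 0.0436
E[score] = 0.1213 + 0.0436 = 0.1650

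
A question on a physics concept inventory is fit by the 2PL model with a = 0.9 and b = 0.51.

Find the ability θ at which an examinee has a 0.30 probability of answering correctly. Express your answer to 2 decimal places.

P(θ) = 1 / (1 + exp(−a(θ − b)))
logit = ln(0.3000/0.7000) = -0.8473
θ = b + logit/(a) = 0.51 + (-0.8473)/0.9000 = -0.4314

-0.43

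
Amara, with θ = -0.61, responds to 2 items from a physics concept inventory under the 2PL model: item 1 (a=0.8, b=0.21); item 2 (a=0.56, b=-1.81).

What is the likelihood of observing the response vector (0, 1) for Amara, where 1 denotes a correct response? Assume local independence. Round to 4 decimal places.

P(θ) = 1 / (1 + exp(−a(θ − b)))
P_1 = 1/(1+e^{0.6560}) = 0.3416
P_2 = 1/(1+e^{-0.6720}) = 0.6620
L = (1−P_1) × P_2 = 0.6584 × 0.6620 = 0.43580

0.4358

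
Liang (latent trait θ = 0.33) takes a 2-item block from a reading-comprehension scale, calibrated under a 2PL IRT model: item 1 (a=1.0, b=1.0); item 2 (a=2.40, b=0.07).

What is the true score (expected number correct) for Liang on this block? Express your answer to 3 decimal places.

0.990

P(θ) = 1 / (1 + exp(−a(θ − b)))
P_1 = 1/(1+e^{0.6700}) = 0.3385
P_2 = 1/(1+e^{-0.6240}) = 0.6511
E[score] = 0.3385 + 0.6511 = 0.9896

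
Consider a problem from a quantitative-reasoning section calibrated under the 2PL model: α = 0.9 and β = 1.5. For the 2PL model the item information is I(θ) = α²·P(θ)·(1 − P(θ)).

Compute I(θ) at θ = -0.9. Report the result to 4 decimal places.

P = 1/(1+e^{2.1600}) = 0.1034
P(1−P) = 0.1034 × 0.8966 = 0.0927
I = α² × P(1−P) = 0.9² × 0.0927 = 0.07509

0.0751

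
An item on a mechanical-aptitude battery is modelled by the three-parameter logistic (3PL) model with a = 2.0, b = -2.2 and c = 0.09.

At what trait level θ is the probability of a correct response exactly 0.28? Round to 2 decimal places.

P(θ) = c + (1 − c) · 1 / (1 + exp(−a(θ − b)))
Remove guessing floor: (0.28 − 0.09)/(1 − 0.09) = 0.2088
logit = ln(0.2088/0.7912) = -1.3322
θ = b + logit/(a) = -2.2 + (-1.3322)/2.0000 = -2.8661

-2.87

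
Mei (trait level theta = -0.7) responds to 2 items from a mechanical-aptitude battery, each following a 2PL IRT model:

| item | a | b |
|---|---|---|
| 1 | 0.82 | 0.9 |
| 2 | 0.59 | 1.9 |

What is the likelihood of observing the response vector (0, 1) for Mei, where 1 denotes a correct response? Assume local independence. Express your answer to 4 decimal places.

0.1398

P(theta) = 1 / (1 + exp(−a(theta − b)))
P_1 = 1/(1+e^{1.3120}) = 0.2122
P_2 = 1/(1+e^{1.5340}) = 0.1774
L = (1−P_1) × P_2 = 0.7878 × 0.1774 = 0.13977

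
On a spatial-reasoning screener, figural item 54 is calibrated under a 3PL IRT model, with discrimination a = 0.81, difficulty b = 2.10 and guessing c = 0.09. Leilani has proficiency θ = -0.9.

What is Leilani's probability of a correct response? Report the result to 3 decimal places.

P(θ) = c + (1 − c) · 1 / (1 + exp(−a(θ − b)))
Exponent: 0.81 × (-0.9 − 2.10) = -2.4300
1/(1 + e^{2.4300}) = 0.0809
P = 0.09 + 0.91 × 0.0809 = 0.1636

0.164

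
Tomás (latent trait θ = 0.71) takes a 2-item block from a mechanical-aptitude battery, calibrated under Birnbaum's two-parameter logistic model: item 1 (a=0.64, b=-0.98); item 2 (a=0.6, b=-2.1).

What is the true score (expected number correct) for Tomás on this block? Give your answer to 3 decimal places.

P(θ) = 1 / (1 + exp(−a(θ − b)))
P_1 = 1/(1+e^{-1.0816}) = 0.7468
P_2 = 1/(1+e^{-1.6860}) = 0.8437
E[score] = 0.7468 + 0.8437 = 1.5905

1.590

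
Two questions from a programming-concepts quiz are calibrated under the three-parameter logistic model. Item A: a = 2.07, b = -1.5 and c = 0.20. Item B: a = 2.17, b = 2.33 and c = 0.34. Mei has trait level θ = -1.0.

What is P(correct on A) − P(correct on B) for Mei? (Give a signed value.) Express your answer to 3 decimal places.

0.450

P(θ) = c + (1 − c) · 1 / (1 + exp(−a(θ − b)))
P_A = 0.7903
P_B = 0.3405
P_A − P_B = 0.4498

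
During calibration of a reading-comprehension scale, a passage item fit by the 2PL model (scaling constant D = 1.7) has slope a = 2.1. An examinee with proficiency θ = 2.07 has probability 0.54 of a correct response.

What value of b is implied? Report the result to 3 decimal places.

2.025

P(θ) = 1 / (1 + exp(−D·a(θ − b)))
logit(0.54) = ln(0.54/0.46) = 0.1603
b = θ − logit/(1.7·a) = 2.07 − 0.1603/3.5700 = 2.0251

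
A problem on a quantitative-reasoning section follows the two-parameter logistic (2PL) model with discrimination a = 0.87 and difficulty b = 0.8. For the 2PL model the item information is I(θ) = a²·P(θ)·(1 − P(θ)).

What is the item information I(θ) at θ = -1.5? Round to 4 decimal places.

0.0794

P = 1/(1+e^{2.0010}) = 0.1191
P(1−P) = 0.1191 × 0.8809 = 0.1049
I = a² × P(1−P) = 0.87² × 0.1049 = 0.07941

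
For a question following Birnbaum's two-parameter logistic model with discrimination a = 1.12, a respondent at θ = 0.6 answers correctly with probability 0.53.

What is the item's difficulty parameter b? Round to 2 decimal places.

0.49

P(θ) = 1 / (1 + exp(−a(θ − b)))
logit(0.53) = ln(0.53/0.47) = 0.1201
b = θ − logit/(a) = 0.6 − 0.1201/1.1200 = 0.4927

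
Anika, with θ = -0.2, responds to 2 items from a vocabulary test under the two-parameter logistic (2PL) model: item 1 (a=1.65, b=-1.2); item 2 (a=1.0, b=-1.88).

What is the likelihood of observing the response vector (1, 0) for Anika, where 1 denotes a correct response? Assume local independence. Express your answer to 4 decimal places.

P(θ) = 1 / (1 + exp(−a(θ − b)))
P_1 = 1/(1+e^{-1.6500}) = 0.8389
P_2 = 1/(1+e^{-1.6800}) = 0.8429
L = P_1 × (1−P_2) = 0.8389 × 0.1571 = 0.13179

0.1318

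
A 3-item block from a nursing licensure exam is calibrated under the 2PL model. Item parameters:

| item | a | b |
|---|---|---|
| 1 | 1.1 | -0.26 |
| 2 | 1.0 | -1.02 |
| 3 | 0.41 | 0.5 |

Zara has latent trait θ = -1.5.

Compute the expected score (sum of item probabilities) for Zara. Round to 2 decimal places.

P(θ) = 1 / (1 + exp(−a(θ − b)))
P_1 = 1/(1+e^{1.3640}) = 0.2036
P_2 = 1/(1+e^{0.4800}) = 0.3823
P_3 = 1/(1+e^{0.8200}) = 0.3058
E[score] = 0.2036 + 0.3823 + 0.3058 = 0.8916

0.89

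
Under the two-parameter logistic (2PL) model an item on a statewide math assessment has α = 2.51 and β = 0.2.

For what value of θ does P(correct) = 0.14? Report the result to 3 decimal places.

-0.523

P(θ) = 1 / (1 + exp(−α(θ − β)))
logit = ln(0.1400/0.8600) = -1.8153
θ = β + logit/(α) = 0.2 + (-1.8153)/2.5100 = -0.5232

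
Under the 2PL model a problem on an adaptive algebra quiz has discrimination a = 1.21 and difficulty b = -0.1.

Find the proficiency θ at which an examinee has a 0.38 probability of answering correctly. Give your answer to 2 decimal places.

P(θ) = 1 / (1 + exp(−a(θ − b)))
logit = ln(0.3800/0.6200) = -0.4895
θ = b + logit/(a) = -0.1 + (-0.4895)/1.2100 = -0.5046

-0.50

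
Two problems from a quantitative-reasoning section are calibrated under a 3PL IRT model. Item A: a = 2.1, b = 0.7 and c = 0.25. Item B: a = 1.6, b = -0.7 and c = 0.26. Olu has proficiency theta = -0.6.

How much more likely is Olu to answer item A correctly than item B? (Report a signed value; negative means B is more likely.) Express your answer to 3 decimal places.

-0.364

P(theta) = c + (1 − c) · 1 / (1 + exp(−a(theta − b)))
P_A = 0.2959
P_B = 0.6595
P_A − P_B = -0.3636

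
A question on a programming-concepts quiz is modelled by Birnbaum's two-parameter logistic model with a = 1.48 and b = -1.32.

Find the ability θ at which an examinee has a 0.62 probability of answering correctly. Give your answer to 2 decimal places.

-0.99

P(θ) = 1 / (1 + exp(−a(θ − b)))
logit = ln(0.6200/0.3800) = 0.4895
θ = b + logit/(a) = -1.32 + 0.4895/1.4800 = -0.9892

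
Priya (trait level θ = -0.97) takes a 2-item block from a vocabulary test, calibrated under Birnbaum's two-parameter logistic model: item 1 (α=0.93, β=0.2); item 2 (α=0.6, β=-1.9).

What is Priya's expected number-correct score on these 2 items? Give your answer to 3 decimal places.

P(θ) = 1 / (1 + exp(−α(θ − β)))
P_1 = 1/(1+e^{1.0881}) = 0.2520
P_2 = 1/(1+e^{-0.5580}) = 0.6360
E[score] = 0.2520 + 0.6360 = 0.8880

0.888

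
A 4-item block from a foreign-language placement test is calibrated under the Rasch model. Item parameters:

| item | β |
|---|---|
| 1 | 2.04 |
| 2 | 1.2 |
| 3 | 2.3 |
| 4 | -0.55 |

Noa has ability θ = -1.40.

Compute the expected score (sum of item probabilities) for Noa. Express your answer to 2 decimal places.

0.42

P(θ) = 1 / (1 + exp(−(θ − β)))
P_1 = 1/(1+e^{3.4400}) = 0.0311
P_2 = 1/(1+e^{2.6000}) = 0.0691
P_3 = 1/(1+e^{3.7000}) = 0.0241
P_4 = 1/(1+e^{0.8500}) = 0.2994
E[score] = 0.0311 + 0.0691 + 0.0241 + 0.2994 = 0.4238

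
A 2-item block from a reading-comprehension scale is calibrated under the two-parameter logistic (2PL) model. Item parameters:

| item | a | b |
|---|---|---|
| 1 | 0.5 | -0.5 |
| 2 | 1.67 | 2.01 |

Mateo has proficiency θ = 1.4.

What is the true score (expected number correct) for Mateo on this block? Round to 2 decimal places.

P(θ) = 1 / (1 + exp(−a(θ − b)))
P_1 = 1/(1+e^{-0.9500}) = 0.7211
P_2 = 1/(1+e^{1.0187}) = 0.2653
E[score] = 0.7211 + 0.2653 = 0.9864

0.99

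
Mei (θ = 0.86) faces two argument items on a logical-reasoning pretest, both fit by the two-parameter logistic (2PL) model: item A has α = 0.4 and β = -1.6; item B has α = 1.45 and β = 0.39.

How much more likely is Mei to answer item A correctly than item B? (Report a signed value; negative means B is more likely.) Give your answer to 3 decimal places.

0.064

P(θ) = 1 / (1 + exp(−α(θ − β)))
P_A = 0.7279
P_B = 0.6641
P_A − P_B = 0.0638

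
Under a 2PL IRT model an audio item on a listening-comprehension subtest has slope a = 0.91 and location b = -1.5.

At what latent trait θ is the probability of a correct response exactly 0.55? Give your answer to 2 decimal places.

-1.28

P(θ) = 1 / (1 + exp(−a(θ − b)))
logit = ln(0.5500/0.4500) = 0.2007
θ = b + logit/(a) = -1.5 + 0.2007/0.9100 = -1.2795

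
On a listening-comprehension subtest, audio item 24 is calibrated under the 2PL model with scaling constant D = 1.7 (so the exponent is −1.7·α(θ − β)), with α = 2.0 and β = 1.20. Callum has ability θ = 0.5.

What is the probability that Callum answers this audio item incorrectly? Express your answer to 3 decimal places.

0.915

P(θ) = 1 / (1 + exp(−D·α(θ − β)))
Exponent: 1.7 × 2.0 × (0.5 − 1.20) = -2.3800
1/(1 + e^{2.3800}) = 0.0847
P = 0.0847
P(incorrect) = 1 − 0.0847 = 0.9153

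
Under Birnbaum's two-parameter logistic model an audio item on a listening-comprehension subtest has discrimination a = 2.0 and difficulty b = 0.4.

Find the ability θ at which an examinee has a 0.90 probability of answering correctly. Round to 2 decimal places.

1.50

P(θ) = 1 / (1 + exp(−a(θ − b)))
logit = ln(0.9000/0.1000) = 2.1972
θ = b + logit/(a) = 0.4 + 2.1972/2.0000 = 1.4986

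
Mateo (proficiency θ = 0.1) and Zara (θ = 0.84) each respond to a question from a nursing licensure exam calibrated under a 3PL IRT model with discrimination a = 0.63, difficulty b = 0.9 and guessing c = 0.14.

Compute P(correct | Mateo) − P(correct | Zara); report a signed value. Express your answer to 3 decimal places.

P(θ) = c + (1 − c) · 1 / (1 + exp(−a(θ − b)))
P(Mateo) = 0.4639  [exponent -0.5040]
P(Zara) = 0.5619  [exponent -0.0378]
Difference = 0.4639 − 0.5619 = -0.0980

-0.098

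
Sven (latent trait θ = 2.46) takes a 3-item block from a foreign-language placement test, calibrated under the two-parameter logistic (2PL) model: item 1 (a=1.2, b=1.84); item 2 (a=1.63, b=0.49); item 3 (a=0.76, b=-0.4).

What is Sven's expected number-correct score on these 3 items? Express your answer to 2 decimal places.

P(θ) = 1 / (1 + exp(−a(θ − b)))
P_1 = 1/(1+e^{-0.7440}) = 0.6779
P_2 = 1/(1+e^{-3.2111}) = 0.9612
P_3 = 1/(1+e^{-2.1736}) = 0.8979
E[score] = 0.6779 + 0.9612 + 0.8979 = 2.5370

2.54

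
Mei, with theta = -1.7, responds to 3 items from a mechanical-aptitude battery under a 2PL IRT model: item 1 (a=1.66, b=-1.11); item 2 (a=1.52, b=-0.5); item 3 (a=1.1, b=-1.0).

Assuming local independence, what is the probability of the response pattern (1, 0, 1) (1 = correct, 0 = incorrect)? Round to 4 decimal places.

P(theta) = 1 / (1 + exp(−a(theta − b)))
P_1 = 1/(1+e^{0.9794}) = 0.2730
P_2 = 1/(1+e^{1.8240}) = 0.1390
P_3 = 1/(1+e^{0.7700}) = 0.3165
L = P_1 × (1−P_2) × P_3 = 0.2730 × 0.8610 × 0.3165 = 0.07440

0.0744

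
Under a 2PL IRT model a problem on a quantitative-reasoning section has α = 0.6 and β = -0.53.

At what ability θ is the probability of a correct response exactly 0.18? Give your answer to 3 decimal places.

-3.057

P(θ) = 1 / (1 + exp(−α(θ − β)))
logit = ln(0.1800/0.8200) = -1.5163
θ = β + logit/(α) = -0.53 + (-1.5163)/0.6000 = -3.0572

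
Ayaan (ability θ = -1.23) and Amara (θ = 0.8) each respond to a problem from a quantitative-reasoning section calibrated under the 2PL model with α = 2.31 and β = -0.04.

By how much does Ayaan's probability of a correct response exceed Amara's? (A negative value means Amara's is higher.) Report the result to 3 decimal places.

-0.814

P(θ) = 1 / (1 + exp(−α(θ − β)))
P(Ayaan) = 0.0601  [exponent -2.7489]
P(Amara) = 0.8744  [exponent 1.9404]
Difference = 0.0601 − 0.8744 = -0.8142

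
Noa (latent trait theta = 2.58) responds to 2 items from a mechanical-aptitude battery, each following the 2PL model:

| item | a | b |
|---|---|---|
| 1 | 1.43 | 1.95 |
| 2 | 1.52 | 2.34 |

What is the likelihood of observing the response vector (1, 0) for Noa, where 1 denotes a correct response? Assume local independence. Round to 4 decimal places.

P(theta) = 1 / (1 + exp(−a(theta − b)))
P_1 = 1/(1+e^{-0.9009}) = 0.7111
P_2 = 1/(1+e^{-0.3648}) = 0.5902
L = P_1 × (1−P_2) = 0.7111 × 0.4098 = 0.29142

0.2914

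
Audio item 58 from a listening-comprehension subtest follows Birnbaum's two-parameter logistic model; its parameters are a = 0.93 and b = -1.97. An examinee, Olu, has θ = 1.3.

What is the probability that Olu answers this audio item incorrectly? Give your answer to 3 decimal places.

0.046

P(θ) = 1 / (1 + exp(−a(θ − b)))
Exponent: 0.93 × (1.3 − (-1.97)) = 3.0411
1/(1 + e^{-3.0411}) = 0.9544
P(incorrect) = 1 − 0.9544 = 0.0456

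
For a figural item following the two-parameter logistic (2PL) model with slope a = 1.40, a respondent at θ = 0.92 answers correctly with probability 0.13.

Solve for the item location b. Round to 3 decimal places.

2.278

P(θ) = 1 / (1 + exp(−a(θ − b)))
logit(0.13) = ln(0.13/0.87) = -1.9010
b = θ − logit/(a) = 0.92 − (-1.9010)/1.4000 = 2.2778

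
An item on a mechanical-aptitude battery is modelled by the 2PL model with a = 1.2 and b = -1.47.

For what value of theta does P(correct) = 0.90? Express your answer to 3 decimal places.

P(theta) = 1 / (1 + exp(−a(theta − b)))
logit = ln(0.9000/0.1000) = 2.1972
theta = b + logit/(a) = -1.47 + 2.1972/1.2000 = 0.3610

0.361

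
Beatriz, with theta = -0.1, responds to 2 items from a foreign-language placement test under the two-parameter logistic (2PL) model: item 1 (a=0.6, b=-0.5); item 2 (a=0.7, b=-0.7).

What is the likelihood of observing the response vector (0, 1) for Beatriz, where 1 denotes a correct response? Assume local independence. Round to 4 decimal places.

0.2657

P(theta) = 1 / (1 + exp(−a(theta − b)))
P_1 = 1/(1+e^{-0.2400}) = 0.5597
P_2 = 1/(1+e^{-0.4200}) = 0.6035
L = (1−P_1) × P_2 = 0.4403 × 0.6035 = 0.26571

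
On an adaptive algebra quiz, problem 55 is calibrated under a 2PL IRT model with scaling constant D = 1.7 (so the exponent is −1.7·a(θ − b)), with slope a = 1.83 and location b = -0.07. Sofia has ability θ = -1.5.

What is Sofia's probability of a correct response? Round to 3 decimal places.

P(θ) = 1 / (1 + exp(−D·a(θ − b)))
Exponent: 1.7 × 1.83 × (-1.5 − (-0.07)) = -4.4487
1/(1 + e^{4.4487}) = 0.0116
P = 0.0116

0.012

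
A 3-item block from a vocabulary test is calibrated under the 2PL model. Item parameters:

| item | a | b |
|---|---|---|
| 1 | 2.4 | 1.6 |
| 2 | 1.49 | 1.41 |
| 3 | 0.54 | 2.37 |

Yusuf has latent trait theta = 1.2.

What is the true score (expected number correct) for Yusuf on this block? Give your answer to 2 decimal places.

1.05

P(theta) = 1 / (1 + exp(−a(theta − b)))
P_1 = 1/(1+e^{0.9600}) = 0.2769
P_2 = 1/(1+e^{0.3129}) = 0.4224
P_3 = 1/(1+e^{0.6318}) = 0.3471
E[score] = 0.2769 + 0.4224 + 0.3471 = 1.0464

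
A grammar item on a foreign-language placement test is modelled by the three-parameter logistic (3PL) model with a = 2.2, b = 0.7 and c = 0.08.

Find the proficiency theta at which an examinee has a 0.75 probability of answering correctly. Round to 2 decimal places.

P(theta) = c + (1 − c) · 1 / (1 + exp(−a(theta − b)))
Remove guessing floor: (0.75 − 0.08)/(1 − 0.08) = 0.7283
logit = ln(0.7283/0.2717) = 0.9858
theta = b + logit/(a) = 0.7 + 0.9858/2.2000 = 1.1481

1.15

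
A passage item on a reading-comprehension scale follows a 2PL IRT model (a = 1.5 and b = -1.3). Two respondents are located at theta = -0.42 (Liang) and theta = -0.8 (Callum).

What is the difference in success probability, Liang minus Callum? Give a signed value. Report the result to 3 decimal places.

P(theta) = 1 / (1 + exp(−a(theta − b)))
P(Liang) = 0.7892  [exponent 1.3200]
P(Callum) = 0.6792  [exponent 0.7500]
Difference = 0.7892 − 0.6792 = 0.1100

0.110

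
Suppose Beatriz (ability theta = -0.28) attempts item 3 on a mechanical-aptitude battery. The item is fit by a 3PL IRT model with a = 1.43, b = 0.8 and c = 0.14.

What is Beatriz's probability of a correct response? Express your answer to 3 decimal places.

0.291

P(theta) = c + (1 − c) · 1 / (1 + exp(−a(theta − b)))
Exponent: 1.43 × (-0.28 − 0.8) = -1.5444
1/(1 + e^{1.5444}) = 0.1759
P = 0.14 + 0.86 × 0.1759 = 0.2913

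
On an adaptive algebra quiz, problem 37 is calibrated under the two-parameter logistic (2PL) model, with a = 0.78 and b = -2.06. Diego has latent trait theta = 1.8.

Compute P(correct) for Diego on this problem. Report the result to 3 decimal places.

0.953

P(theta) = 1 / (1 + exp(−a(theta − b)))
Exponent: 0.78 × (1.8 − (-2.06)) = 3.0108
1/(1 + e^{-3.0108}) = 0.9531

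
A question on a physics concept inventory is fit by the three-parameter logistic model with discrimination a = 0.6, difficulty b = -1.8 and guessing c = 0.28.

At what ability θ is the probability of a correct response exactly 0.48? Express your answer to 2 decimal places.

P(θ) = c + (1 − c) · 1 / (1 + exp(−a(θ − b)))
Remove guessing floor: (0.48 − 0.28)/(1 − 0.28) = 0.2778
logit = ln(0.2778/0.7222) = -0.9555
θ = b + logit/(a) = -1.8 + (-0.9555)/0.6000 = -3.3925

-3.39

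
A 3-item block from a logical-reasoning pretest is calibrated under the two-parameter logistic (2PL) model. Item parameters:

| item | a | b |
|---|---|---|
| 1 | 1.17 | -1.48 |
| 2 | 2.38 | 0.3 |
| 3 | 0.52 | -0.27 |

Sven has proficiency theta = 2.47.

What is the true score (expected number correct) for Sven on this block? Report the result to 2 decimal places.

2.79

P(theta) = 1 / (1 + exp(−a(theta − b)))
P_1 = 1/(1+e^{-4.6215}) = 0.9903
P_2 = 1/(1+e^{-5.1646}) = 0.9943
P_3 = 1/(1+e^{-1.4248}) = 0.8061
E[score] = 0.9903 + 0.9943 + 0.8061 = 2.7907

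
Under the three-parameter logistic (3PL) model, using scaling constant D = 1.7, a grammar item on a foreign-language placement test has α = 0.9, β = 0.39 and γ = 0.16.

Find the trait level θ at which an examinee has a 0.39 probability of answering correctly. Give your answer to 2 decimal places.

-0.25

P(θ) = γ + (1 − γ) · 1 / (1 + exp(−D·α(θ − β)))
Remove guessing floor: (0.39 − 0.16)/(1 − 0.16) = 0.2738
logit = ln(0.2738/0.7262) = -0.9754
θ = β + logit/(1.7·α) = 0.39 + (-0.9754)/1.5300 = -0.2475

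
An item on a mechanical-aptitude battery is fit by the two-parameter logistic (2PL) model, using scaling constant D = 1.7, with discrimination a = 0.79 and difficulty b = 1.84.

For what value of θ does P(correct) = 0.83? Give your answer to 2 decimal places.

3.02

P(θ) = 1 / (1 + exp(−D·a(θ − b)))
logit = ln(0.8300/0.1700) = 1.5856
θ = b + logit/(1.7·a) = 1.84 + 1.5856/1.3430 = 3.0207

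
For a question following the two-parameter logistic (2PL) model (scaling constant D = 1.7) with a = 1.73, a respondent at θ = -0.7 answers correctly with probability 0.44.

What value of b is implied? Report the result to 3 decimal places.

-0.618

P(θ) = 1 / (1 + exp(−D·a(θ − b)))
logit(0.44) = ln(0.44/0.56) = -0.2412
b = θ − logit/(1.7·a) = -0.7 − (-0.2412)/2.9410 = -0.6180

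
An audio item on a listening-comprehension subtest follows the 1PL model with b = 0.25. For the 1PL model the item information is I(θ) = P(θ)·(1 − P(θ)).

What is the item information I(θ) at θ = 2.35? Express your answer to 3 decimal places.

P = 1/(1+e^{-2.1000}) = 0.8909
P(1−P) = 0.8909 × 0.1091 = 0.0972
I = P(1−P) = 0.09719

0.097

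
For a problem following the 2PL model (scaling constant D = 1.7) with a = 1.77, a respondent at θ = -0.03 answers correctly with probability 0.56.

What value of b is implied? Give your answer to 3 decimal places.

-0.110

P(θ) = 1 / (1 + exp(−D·a(θ − b)))
logit(0.56) = ln(0.56/0.44) = 0.2412
b = θ − logit/(1.7·a) = -0.03 − 0.2412/3.0090 = -0.1101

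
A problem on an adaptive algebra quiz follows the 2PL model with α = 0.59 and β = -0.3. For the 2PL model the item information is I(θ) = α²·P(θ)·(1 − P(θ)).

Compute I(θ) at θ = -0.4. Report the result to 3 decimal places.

P = 1/(1+e^{0.0590}) = 0.4853
P(1−P) = 0.4853 × 0.5147 = 0.2498
I = α² × P(1−P) = 0.59² × 0.2498 = 0.08695

0.087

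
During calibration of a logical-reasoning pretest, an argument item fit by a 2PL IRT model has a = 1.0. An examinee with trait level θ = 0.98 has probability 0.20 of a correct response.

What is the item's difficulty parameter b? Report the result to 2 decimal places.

P(θ) = 1 / (1 + exp(−a(θ − b)))
logit(0.20) = ln(0.20/0.80) = -1.3863
b = θ − logit/(a) = 0.98 − (-1.3863)/1.0000 = 2.3663

2.37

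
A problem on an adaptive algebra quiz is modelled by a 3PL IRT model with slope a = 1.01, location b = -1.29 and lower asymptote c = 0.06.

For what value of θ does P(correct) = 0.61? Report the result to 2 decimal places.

-0.95

P(θ) = c + (1 − c) · 1 / (1 + exp(−a(θ − b)))
Remove guessing floor: (0.61 − 0.06)/(1 − 0.06) = 0.5851
logit = ln(0.5851/0.4149) = 0.3438
θ = b + logit/(a) = -1.29 + 0.3438/1.0100 = -0.9496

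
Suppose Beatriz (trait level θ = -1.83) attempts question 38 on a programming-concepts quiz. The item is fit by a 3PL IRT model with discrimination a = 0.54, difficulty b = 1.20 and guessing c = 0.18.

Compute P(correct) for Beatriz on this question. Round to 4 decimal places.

P(θ) = c + (1 − c) · 1 / (1 + exp(−a(θ − b)))
Exponent: 0.54 × (-1.83 − 1.20) = -1.6362
1/(1 + e^{1.6362}) = 0.1630
P = 0.18 + 0.82 × 0.1630 = 0.3136

0.3136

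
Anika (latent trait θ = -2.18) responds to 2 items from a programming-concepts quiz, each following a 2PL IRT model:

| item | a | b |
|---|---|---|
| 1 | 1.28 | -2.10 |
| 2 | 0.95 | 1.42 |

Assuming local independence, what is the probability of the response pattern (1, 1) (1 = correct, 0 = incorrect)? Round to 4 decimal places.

0.0150

P(θ) = 1 / (1 + exp(−a(θ − b)))
P_1 = 1/(1+e^{0.1024}) = 0.4744
P_2 = 1/(1+e^{3.4200}) = 0.0317
L = P_1 × P_2 = 0.4744 × 0.0317 = 0.01503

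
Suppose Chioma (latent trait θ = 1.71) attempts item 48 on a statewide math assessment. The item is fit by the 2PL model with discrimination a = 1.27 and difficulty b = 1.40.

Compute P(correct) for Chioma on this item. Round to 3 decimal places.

0.597

P(θ) = 1 / (1 + exp(−a(θ − b)))
Exponent: 1.27 × (1.71 − 1.40) = 0.3937
1/(1 + e^{-0.3937}) = 0.5972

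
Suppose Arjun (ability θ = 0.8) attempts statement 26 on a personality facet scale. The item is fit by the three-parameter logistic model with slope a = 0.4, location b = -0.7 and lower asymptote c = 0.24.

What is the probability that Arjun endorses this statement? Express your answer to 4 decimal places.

0.7307

P(θ) = c + (1 − c) · 1 / (1 + exp(−a(θ − b)))
Exponent: 0.4 × (0.8 − (-0.7)) = 0.6000
1/(1 + e^{-0.6000}) = 0.6457
P = 0.24 + 0.76 × 0.6457 = 0.7307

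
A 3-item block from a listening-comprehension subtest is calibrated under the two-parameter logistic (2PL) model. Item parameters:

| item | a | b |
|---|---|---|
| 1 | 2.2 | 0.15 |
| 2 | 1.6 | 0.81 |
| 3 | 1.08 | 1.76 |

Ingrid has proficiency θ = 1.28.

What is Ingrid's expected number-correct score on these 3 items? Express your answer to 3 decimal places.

P(θ) = 1 / (1 + exp(−a(θ − b)))
P_1 = 1/(1+e^{-2.4860}) = 0.9232
P_2 = 1/(1+e^{-0.7520}) = 0.6796
P_3 = 1/(1+e^{0.5184}) = 0.3732
E[score] = 0.9232 + 0.6796 + 0.3732 = 1.9760

1.976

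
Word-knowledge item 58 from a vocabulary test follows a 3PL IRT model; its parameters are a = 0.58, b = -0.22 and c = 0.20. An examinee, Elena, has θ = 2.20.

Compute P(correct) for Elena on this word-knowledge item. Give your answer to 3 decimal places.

0.842

P(θ) = c + (1 − c) · 1 / (1 + exp(−a(θ − b)))
Exponent: 0.58 × (2.20 − (-0.22)) = 1.4036
1/(1 + e^{-1.4036}) = 0.8028
P = 0.20 + 0.80 × 0.8028 = 0.8422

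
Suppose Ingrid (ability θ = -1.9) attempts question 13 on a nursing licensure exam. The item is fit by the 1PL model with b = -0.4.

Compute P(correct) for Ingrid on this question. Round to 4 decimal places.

P(θ) = 1 / (1 + exp(−(θ − b)))
Exponent: (-1.9 − (-0.4)) = -1.5000
1/(1 + e^{1.5000}) = 0.1824
P = 0.1824

0.1824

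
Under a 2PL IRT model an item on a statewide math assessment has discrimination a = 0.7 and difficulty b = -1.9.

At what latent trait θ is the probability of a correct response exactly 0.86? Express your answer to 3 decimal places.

0.693

P(θ) = 1 / (1 + exp(−a(θ − b)))
logit = ln(0.8600/0.1400) = 1.8153
θ = b + logit/(a) = -1.9 + 1.8153/0.7000 = 0.6933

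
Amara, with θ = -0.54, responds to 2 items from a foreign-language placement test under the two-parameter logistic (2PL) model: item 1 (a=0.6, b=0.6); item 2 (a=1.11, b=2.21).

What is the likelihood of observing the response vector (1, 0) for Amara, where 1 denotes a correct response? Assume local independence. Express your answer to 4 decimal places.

0.3202

P(θ) = 1 / (1 + exp(−a(θ − b)))
P_1 = 1/(1+e^{0.6840}) = 0.3354
P_2 = 1/(1+e^{3.0525}) = 0.0451
L = P_1 × (1−P_2) = 0.3354 × 0.9549 = 0.32024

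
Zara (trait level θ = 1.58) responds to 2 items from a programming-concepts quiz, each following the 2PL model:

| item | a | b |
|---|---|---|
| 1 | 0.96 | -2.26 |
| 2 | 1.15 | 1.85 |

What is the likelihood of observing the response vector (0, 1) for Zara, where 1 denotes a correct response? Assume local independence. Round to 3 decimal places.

0.010

P(θ) = 1 / (1 + exp(−a(θ − b)))
P_1 = 1/(1+e^{-3.6864}) = 0.9756
P_2 = 1/(1+e^{0.3105}) = 0.4230
L = (1−P_1) × P_2 = 0.0244 × 0.4230 = 0.01034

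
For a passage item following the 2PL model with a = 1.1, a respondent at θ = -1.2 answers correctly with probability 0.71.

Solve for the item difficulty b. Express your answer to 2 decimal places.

-2.01

P(θ) = 1 / (1 + exp(−a(θ − b)))
logit(0.71) = ln(0.71/0.29) = 0.8954
b = θ − logit/(a) = -1.2 − 0.8954/1.1000 = -2.0140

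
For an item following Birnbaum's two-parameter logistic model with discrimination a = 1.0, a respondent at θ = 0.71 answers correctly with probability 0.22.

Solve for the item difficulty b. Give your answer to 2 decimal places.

P(θ) = 1 / (1 + exp(−a(θ − b)))
logit(0.22) = ln(0.22/0.78) = -1.2657
b = θ − logit/(a) = 0.71 − (-1.2657)/1.0000 = 1.9757

1.98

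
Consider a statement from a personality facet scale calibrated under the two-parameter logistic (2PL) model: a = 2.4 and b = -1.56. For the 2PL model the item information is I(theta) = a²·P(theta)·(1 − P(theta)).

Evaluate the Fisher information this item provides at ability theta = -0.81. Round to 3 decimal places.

0.701

P = 1/(1+e^{-1.8000}) = 0.8581
P(1−P) = 0.8581 × 0.1419 = 0.1217
I = a² × P(1−P) = 2.4² × 0.1217 = 0.70116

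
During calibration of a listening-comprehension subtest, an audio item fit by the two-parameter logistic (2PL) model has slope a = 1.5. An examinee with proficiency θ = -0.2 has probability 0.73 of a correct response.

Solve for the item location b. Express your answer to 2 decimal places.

-0.86

P(θ) = 1 / (1 + exp(−a(θ − b)))
logit(0.73) = ln(0.73/0.27) = 0.9946
b = θ − logit/(a) = -0.2 − 0.9946/1.5000 = -0.8631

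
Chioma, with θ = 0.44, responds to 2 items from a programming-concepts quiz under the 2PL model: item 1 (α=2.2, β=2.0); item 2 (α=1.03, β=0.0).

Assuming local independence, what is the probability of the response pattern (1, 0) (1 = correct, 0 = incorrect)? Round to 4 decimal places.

0.0122

P(θ) = 1 / (1 + exp(−α(θ − β)))
P_1 = 1/(1+e^{3.4320}) = 0.0313
P_2 = 1/(1+e^{-0.4532}) = 0.6114
L = P_1 × (1−P_2) = 0.0313 × 0.3886 = 0.01217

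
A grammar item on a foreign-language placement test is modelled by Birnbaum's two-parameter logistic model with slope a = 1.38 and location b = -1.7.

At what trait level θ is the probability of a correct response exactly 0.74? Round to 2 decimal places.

P(θ) = 1 / (1 + exp(−a(θ − b)))
logit = ln(0.7400/0.2600) = 1.0460
θ = b + logit/(a) = -1.7 + 1.0460/1.3800 = -0.9421

-0.94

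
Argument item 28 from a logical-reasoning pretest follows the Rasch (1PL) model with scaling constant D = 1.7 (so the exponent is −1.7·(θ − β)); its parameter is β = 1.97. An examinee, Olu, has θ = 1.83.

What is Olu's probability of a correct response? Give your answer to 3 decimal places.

P(θ) = 1 / (1 + exp(−D·(θ − β)))
Exponent: 1.7 × (1.83 − 1.97) = -0.2380
1/(1 + e^{0.2380}) = 0.4408
P = 0.4408

0.441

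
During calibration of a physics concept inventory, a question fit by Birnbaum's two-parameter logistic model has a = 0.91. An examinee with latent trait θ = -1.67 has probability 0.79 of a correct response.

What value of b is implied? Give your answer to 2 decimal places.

-3.13

P(θ) = 1 / (1 + exp(−a(θ − b)))
logit(0.79) = ln(0.79/0.21) = 1.3249
b = θ − logit/(a) = -1.67 − 1.3249/0.9100 = -3.1260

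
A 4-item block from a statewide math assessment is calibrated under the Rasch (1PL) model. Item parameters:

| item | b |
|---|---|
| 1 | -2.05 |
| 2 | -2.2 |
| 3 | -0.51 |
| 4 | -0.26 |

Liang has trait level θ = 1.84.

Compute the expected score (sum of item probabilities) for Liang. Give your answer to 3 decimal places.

P(θ) = 1 / (1 + exp(−(θ − b)))
P_1 = 1/(1+e^{-3.8900}) = 0.9800
P_2 = 1/(1+e^{-4.0400}) = 0.9827
P_3 = 1/(1+e^{-2.3500}) = 0.9129
P_4 = 1/(1+e^{-2.1000}) = 0.8909
E[score] = 0.9800 + 0.9827 + 0.9129 + 0.8909 = 3.7665

3.767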